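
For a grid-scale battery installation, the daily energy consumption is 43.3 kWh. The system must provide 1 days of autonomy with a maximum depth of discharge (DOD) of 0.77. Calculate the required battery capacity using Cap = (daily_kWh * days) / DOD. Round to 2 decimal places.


Total energy needed = daily * days = 43.3 * 1 = 43.3 kWh
Account for depth of discharge:
  Cap = total_energy / DOD = 43.3 / 0.77
  Cap = 56.23 kWh

56.23


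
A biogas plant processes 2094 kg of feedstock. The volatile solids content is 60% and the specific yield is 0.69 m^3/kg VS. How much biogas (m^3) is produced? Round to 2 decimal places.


Compute volatile solids:
  VS = mass * VS_fraction = 2094 * 0.6 = 1256.4 kg
Calculate biogas volume:
  Biogas = VS * specific_yield = 1256.4 * 0.69
  Biogas = 866.92 m^3

866.92


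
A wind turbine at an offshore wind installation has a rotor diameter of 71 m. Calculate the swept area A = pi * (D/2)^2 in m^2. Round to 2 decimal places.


Compute the rotor radius:
  r = D / 2 = 71 / 2 = 35.5 m
Calculate swept area:
  A = pi * r^2 = pi * 35.5^2
  A = 3959.19 m^2

3959.19


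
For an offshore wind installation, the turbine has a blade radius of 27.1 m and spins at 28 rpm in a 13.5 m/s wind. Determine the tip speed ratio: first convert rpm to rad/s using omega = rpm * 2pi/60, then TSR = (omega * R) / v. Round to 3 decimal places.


Convert rotational speed to rad/s:
  omega = 28 * 2 * pi / 60 = 2.9322 rad/s
Compute tip speed:
  v_tip = omega * R = 2.9322 * 27.1 = 79.461 m/s
Tip speed ratio:
  TSR = v_tip / v_wind = 79.461 / 13.5 = 5.886

5.886


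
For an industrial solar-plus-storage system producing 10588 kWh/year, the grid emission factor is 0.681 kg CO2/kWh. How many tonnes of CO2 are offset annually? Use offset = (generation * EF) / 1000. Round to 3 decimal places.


CO2 offset in kg = generation * emission_factor
CO2 offset = 10588 * 0.681 = 7210.43 kg
Convert to tonnes:
  CO2 offset = 7210.43 / 1000 = 7.210 tonnes

7.210


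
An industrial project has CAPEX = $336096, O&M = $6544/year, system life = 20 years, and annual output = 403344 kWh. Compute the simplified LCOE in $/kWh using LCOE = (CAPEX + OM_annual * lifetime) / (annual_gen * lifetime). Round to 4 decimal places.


Total cost = CAPEX + OM * lifetime = 336096 + 6544 * 20 = 336096 + 130880 = 466976
Total generation = annual * lifetime = 403344 * 20 = 8066880 kWh
LCOE = 466976 / 8066880
LCOE = 0.0579 $/kWh

0.0579


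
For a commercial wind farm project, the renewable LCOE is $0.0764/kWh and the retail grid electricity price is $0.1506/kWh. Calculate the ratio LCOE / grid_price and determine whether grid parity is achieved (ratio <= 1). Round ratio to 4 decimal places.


Compare LCOE to grid price:
  LCOE = $0.0764/kWh, Grid price = $0.1506/kWh
  Ratio = LCOE / grid_price = 0.0764 / 0.1506 = 0.5073
  Grid parity achieved (ratio <= 1)? yes

0.5073


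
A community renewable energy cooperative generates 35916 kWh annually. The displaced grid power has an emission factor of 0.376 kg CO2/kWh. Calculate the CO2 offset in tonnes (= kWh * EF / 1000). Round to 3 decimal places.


CO2 offset in kg = generation * emission_factor
CO2 offset = 35916 * 0.376 = 13504.42 kg
Convert to tonnes:
  CO2 offset = 13504.42 / 1000 = 13.504 tonnes

13.504


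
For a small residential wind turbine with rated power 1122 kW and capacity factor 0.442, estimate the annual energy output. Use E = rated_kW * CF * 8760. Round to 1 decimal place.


Annual energy = rated_kW * capacity_factor * hours_per_year
Given: P_rated = 1122 kW, CF = 0.442, hours = 8760
E = 1122 * 0.442 * 8760
E = 4344294.2 kWh

4344294.2


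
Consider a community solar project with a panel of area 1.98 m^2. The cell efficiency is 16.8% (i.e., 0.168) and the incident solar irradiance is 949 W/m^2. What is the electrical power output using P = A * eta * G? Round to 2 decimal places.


Use the solar power formula P = A * eta * G.
Given: A = 1.98 m^2, eta = 0.168, G = 949 W/m^2
P = 1.98 * 0.168 * 949
P = 315.68 W

315.68


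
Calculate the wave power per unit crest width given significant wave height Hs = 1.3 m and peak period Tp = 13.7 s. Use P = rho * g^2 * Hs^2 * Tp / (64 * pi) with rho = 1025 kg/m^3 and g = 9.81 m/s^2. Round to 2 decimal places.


Apply wave power formula:
  g^2 = 9.81^2 = 96.2361
  Hs^2 = 1.3^2 = 1.69
  Numerator = rho * g^2 * Hs^2 * Tp = 1025 * 96.2361 * 1.69 * 13.7 = 2283858.28
  Denominator = 64 * pi = 201.0619
  P = 2283858.28 / 201.0619 = 11358.98 W/m

11358.98


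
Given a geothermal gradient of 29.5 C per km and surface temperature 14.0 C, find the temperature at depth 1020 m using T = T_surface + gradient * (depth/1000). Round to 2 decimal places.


Convert depth to km: 1020 / 1000 = 1.02 km
Temperature increase = gradient * depth_km = 29.5 * 1.02 = 30.09 C
Temperature at depth = T_surface + delta_T = 14.0 + 30.09
T = 44.09 C

44.09


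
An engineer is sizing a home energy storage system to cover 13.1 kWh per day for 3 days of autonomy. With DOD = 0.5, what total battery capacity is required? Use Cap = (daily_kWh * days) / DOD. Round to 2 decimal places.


Total energy needed = daily * days = 13.1 * 3 = 39.3 kWh
Account for depth of discharge:
  Cap = total_energy / DOD = 39.3 / 0.5
  Cap = 78.60 kWh

78.60


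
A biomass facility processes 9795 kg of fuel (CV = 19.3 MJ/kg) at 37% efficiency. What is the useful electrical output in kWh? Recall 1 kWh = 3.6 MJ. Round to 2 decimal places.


Total energy = mass * CV = 9795 * 19.3 = 189043.5 MJ
Useful energy = total * eta = 189043.5 * 0.37 = 69946.1 MJ
Convert to kWh: 69946.1 / 3.6
Useful energy = 19429.47 kWh

19429.47


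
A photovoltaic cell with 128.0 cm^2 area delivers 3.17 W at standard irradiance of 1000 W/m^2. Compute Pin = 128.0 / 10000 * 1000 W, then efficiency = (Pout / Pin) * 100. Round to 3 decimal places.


First compute the input power:
  Pin = area_cm2 / 10000 * G = 128.0 / 10000 * 1000 = 12.8 W
Then compute efficiency:
  Efficiency = (Pout / Pin) * 100 = (3.17 / 12.8) * 100
  Efficiency = 24.766%

24.766


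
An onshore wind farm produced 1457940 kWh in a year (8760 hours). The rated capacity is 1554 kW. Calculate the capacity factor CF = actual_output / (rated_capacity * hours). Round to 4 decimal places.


Capacity factor = actual output / maximum possible output
Maximum possible = rated * hours = 1554 * 8760 = 13613040 kWh
CF = 1457940 / 13613040
CF = 0.1071

0.1071


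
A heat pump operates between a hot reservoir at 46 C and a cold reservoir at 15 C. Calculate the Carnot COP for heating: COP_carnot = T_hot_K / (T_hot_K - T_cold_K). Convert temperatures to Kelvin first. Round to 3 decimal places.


Convert to Kelvin:
  T_hot = 46 + 273.15 = 319.15 K
  T_cold = 15 + 273.15 = 288.15 K
Apply Carnot COP formula:
  COP = T_hot_K / (T_hot_K - T_cold_K) = 319.15 / 31.0
  COP = 10.295

10.295


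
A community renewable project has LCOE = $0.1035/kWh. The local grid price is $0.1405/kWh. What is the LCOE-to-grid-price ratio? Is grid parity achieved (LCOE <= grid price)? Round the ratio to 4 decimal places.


Compare LCOE to grid price:
  LCOE = $0.1035/kWh, Grid price = $0.1405/kWh
  Ratio = LCOE / grid_price = 0.1035 / 0.1405 = 0.7367
  Grid parity achieved (ratio <= 1)? yes

0.7367


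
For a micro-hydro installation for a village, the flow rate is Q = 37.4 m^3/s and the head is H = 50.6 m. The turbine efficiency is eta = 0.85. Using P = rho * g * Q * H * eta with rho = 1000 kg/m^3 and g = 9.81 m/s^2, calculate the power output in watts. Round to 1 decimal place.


Apply the hydropower formula P = rho * g * Q * H * eta
rho * g = 1000 * 9.81 = 9810.0
P = 9810.0 * 37.4 * 50.6 * 0.85
P = 15780110.9 W

15780110.9


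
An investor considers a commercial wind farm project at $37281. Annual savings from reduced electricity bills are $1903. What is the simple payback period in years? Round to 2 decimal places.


Simple payback period = initial cost / annual savings
Payback = 37281 / 1903
Payback = 19.59 years

19.59


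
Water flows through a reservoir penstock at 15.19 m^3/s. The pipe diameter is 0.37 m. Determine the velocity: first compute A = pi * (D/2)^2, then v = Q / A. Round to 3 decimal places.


Compute pipe cross-sectional area:
  A = pi * (D/2)^2 = pi * (0.37/2)^2 = 0.1075 m^2
Calculate velocity:
  v = Q / A = 15.19 / 0.1075
  v = 141.275 m/s

141.275


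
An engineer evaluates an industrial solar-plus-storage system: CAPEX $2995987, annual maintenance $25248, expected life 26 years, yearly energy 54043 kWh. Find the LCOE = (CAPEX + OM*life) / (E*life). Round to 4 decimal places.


Total cost = CAPEX + OM * lifetime = 2995987 + 25248 * 26 = 2995987 + 656448 = 3652435
Total generation = annual * lifetime = 54043 * 26 = 1405118 kWh
LCOE = 3652435 / 1405118
LCOE = 2.5994 $/kWh

2.5994


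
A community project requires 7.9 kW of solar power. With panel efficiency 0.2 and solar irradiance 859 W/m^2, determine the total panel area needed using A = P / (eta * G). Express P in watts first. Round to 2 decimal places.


Convert target power to watts: P = 7.9 * 1000 = 7900.0 W
Compute denominator: eta * G = 0.2 * 859 = 171.8
Required area A = P / (eta * G) = 7900.0 / 171.8
A = 45.98 m^2

45.98


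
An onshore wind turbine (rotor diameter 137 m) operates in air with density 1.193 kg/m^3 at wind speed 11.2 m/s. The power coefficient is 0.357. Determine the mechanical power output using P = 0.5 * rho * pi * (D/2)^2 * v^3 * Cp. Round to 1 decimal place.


Step 1 -- Compute swept area:
  A = pi * (D/2)^2 = pi * (137/2)^2 = 14741.14 m^2
Step 2 -- Apply wind power equation:
  P = 0.5 * rho * A * v^3 * Cp
  v^3 = 11.2^3 = 1404.928
  P = 0.5 * 1.193 * 14741.14 * 1404.928 * 0.357
  P = 4410255.5 W

4410255.5


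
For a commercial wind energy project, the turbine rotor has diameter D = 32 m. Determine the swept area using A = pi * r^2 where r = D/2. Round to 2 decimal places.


Compute the rotor radius:
  r = D / 2 = 32 / 2 = 16.0 m
Calculate swept area:
  A = pi * r^2 = pi * 16.0^2
  A = 804.25 m^2

804.25


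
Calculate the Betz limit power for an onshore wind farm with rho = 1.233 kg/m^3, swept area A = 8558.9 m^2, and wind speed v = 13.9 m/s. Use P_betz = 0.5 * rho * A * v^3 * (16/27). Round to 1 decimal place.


The Betz coefficient Cp_max = 16/27 = 0.5926
v^3 = 13.9^3 = 2685.619
P_betz = 0.5 * rho * A * v^3 * Cp_max
P_betz = 0.5 * 1.233 * 8558.9 * 2685.619 * 0.5926
P_betz = 8397531.7 W

8397531.7


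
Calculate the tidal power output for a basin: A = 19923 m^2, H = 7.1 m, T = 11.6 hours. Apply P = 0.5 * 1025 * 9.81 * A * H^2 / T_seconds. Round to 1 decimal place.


Convert period to seconds: T = 11.6 * 3600 = 41760.0 s
H^2 = 7.1^2 = 50.41
P = 0.5 * rho * g * A * H^2 / T
P = 0.5 * 1025 * 9.81 * 19923 * 50.41 / 41760.0
P = 120913.2 W

120913.2


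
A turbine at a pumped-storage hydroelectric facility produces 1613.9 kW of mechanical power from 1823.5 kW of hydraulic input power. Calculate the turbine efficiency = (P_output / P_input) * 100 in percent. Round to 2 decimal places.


Turbine efficiency = (output power / input power) * 100
eta = (1613.9 / 1823.5) * 100
eta = 88.51%

88.51


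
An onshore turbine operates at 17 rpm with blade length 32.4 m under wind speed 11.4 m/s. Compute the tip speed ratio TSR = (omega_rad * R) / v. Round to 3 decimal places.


Convert rotational speed to rad/s:
  omega = 17 * 2 * pi / 60 = 1.7802 rad/s
Compute tip speed:
  v_tip = omega * R = 1.7802 * 32.4 = 57.68 m/s
Tip speed ratio:
  TSR = v_tip / v_wind = 57.68 / 11.4 = 5.060

5.060


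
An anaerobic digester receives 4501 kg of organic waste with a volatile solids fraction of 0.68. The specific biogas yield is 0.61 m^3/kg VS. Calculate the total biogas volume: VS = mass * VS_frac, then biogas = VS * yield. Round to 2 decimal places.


Compute volatile solids:
  VS = mass * VS_fraction = 4501 * 0.68 = 3060.68 kg
Calculate biogas volume:
  Biogas = VS * specific_yield = 3060.68 * 0.61
  Biogas = 1867.01 m^3

1867.01


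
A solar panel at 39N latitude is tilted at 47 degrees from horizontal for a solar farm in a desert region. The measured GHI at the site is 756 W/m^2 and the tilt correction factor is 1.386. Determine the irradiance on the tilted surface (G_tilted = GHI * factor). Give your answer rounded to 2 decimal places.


Identify the given values:
  GHI = 756 W/m^2, tilt correction factor = 1.386
Apply the formula G_tilted = GHI * factor:
  G_tilted = 756 * 1.386
  G_tilted = 1047.82 W/m^2

1047.82


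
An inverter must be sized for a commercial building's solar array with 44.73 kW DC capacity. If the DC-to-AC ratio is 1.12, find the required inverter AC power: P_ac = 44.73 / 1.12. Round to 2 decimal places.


The inverter AC capacity is determined by the DC/AC ratio.
Given: P_dc = 44.73 kW, DC/AC ratio = 1.12
P_ac = P_dc / ratio = 44.73 / 1.12
P_ac = 39.94 kW

39.94


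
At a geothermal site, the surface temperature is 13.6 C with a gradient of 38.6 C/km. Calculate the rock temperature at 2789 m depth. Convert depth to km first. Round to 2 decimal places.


Convert depth to km: 2789 / 1000 = 2.789 km
Temperature increase = gradient * depth_km = 38.6 * 2.789 = 107.66 C
Temperature at depth = T_surface + delta_T = 13.6 + 107.66
T = 121.26 C

121.26


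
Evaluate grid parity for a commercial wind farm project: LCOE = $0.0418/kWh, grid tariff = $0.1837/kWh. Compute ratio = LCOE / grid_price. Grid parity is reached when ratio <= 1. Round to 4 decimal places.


Compare LCOE to grid price:
  LCOE = $0.0418/kWh, Grid price = $0.1837/kWh
  Ratio = LCOE / grid_price = 0.0418 / 0.1837 = 0.2275
  Grid parity achieved (ratio <= 1)? yes

0.2275


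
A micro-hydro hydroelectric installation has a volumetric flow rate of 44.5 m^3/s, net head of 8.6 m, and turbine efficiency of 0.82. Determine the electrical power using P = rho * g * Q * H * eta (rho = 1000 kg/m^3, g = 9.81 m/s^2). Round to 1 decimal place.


Apply the hydropower formula P = rho * g * Q * H * eta
rho * g = 1000 * 9.81 = 9810.0
P = 9810.0 * 44.5 * 8.6 * 0.82
P = 3078515.3 W

3078515.3


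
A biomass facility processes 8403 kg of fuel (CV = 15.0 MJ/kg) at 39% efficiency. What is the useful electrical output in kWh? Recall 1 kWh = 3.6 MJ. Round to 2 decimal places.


Total energy = mass * CV = 8403 * 15.0 = 126045.0 MJ
Useful energy = total * eta = 126045.0 * 0.39 = 49157.55 MJ
Convert to kWh: 49157.55 / 3.6
Useful energy = 13654.88 kWh

13654.88


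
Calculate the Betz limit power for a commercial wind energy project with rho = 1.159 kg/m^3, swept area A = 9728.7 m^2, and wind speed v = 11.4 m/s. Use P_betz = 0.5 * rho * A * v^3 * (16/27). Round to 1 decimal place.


The Betz coefficient Cp_max = 16/27 = 0.5926
v^3 = 11.4^3 = 1481.544
P_betz = 0.5 * rho * A * v^3 * Cp_max
P_betz = 0.5 * 1.159 * 9728.7 * 1481.544 * 0.5926
P_betz = 4949701.7 W

4949701.7


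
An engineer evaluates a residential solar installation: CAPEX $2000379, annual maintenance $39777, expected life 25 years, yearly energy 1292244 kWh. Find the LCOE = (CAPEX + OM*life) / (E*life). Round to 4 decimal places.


Total cost = CAPEX + OM * lifetime = 2000379 + 39777 * 25 = 2000379 + 994425 = 2994804
Total generation = annual * lifetime = 1292244 * 25 = 32306100 kWh
LCOE = 2994804 / 32306100
LCOE = 0.0927 $/kWh

0.0927


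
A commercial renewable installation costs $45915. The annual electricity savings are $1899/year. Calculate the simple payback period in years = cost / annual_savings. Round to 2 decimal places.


Simple payback period = initial cost / annual savings
Payback = 45915 / 1899
Payback = 24.18 years

24.18


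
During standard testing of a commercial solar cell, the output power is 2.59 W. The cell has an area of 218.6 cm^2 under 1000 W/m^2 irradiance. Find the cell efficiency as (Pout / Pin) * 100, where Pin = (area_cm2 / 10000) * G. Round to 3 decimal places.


First compute the input power:
  Pin = area_cm2 / 10000 * G = 218.6 / 10000 * 1000 = 21.86 W
Then compute efficiency:
  Efficiency = (Pout / Pin) * 100 = (2.59 / 21.86) * 100
  Efficiency = 11.848%

11.848


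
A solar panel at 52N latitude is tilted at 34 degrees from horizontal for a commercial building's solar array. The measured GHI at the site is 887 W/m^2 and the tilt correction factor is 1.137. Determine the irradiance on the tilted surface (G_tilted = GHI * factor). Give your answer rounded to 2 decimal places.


Identify the given values:
  GHI = 887 W/m^2, tilt correction factor = 1.137
Apply the formula G_tilted = GHI * factor:
  G_tilted = 887 * 1.137
  G_tilted = 1008.52 W/m^2

1008.52


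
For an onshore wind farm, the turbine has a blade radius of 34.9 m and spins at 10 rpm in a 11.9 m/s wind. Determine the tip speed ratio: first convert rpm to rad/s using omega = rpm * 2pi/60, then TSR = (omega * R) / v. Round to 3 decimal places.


Convert rotational speed to rad/s:
  omega = 10 * 2 * pi / 60 = 1.0472 rad/s
Compute tip speed:
  v_tip = omega * R = 1.0472 * 34.9 = 36.547 m/s
Tip speed ratio:
  TSR = v_tip / v_wind = 36.547 / 11.9 = 3.071

3.071


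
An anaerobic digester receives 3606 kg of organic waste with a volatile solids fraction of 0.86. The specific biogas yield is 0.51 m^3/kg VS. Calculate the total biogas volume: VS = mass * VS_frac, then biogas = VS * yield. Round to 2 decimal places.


Compute volatile solids:
  VS = mass * VS_fraction = 3606 * 0.86 = 3101.16 kg
Calculate biogas volume:
  Biogas = VS * specific_yield = 3101.16 * 0.51
  Biogas = 1581.59 m^3

1581.59


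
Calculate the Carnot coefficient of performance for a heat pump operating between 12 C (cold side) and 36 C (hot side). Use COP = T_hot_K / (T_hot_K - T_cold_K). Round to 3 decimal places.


Convert to Kelvin:
  T_hot = 36 + 273.15 = 309.15 K
  T_cold = 12 + 273.15 = 285.15 K
Apply Carnot COP formula:
  COP = T_hot_K / (T_hot_K - T_cold_K) = 309.15 / 24.0
  COP = 12.881

12.881


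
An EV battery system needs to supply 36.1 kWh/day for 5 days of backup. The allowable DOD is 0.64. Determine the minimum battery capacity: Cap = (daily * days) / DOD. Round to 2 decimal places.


Total energy needed = daily * days = 36.1 * 5 = 180.5 kWh
Account for depth of discharge:
  Cap = total_energy / DOD = 180.5 / 0.64
  Cap = 282.03 kWh

282.03


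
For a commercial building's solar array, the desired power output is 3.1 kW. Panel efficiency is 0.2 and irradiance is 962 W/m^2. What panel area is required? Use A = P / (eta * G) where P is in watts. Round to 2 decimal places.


Convert target power to watts: P = 3.1 * 1000 = 3100.0 W
Compute denominator: eta * G = 0.2 * 962 = 192.4
Required area A = P / (eta * G) = 3100.0 / 192.4
A = 16.11 m^2

16.11


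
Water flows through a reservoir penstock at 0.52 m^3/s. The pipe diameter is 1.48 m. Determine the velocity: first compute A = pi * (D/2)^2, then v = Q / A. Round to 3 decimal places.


Compute pipe cross-sectional area:
  A = pi * (D/2)^2 = pi * (1.48/2)^2 = 1.7203 m^2
Calculate velocity:
  v = Q / A = 0.52 / 1.7203
  v = 0.302 m/s

0.302


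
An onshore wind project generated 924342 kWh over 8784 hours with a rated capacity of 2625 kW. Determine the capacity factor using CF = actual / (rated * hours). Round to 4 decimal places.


Capacity factor = actual output / maximum possible output
Maximum possible = rated * hours = 2625 * 8784 = 23058000 kWh
CF = 924342 / 23058000
CF = 0.0401

0.0401


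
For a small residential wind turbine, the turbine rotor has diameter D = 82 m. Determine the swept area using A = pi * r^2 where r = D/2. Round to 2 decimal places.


Compute the rotor radius:
  r = D / 2 = 82 / 2 = 41.0 m
Calculate swept area:
  A = pi * r^2 = pi * 41.0^2
  A = 5281.02 m^2

5281.02


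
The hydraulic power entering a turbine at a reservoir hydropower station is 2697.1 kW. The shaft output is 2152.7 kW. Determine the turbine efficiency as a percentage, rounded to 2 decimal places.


Turbine efficiency = (output power / input power) * 100
eta = (2152.7 / 2697.1) * 100
eta = 79.82%

79.82


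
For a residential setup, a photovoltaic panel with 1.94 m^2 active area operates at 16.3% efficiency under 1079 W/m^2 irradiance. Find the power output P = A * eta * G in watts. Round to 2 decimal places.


Use the solar power formula P = A * eta * G.
Given: A = 1.94 m^2, eta = 0.163, G = 1079 W/m^2
P = 1.94 * 0.163 * 1079
P = 341.20 W

341.20


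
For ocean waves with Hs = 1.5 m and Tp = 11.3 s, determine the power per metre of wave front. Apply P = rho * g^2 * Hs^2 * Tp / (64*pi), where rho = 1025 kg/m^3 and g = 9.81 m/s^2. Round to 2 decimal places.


Apply wave power formula:
  g^2 = 9.81^2 = 96.2361
  Hs^2 = 1.5^2 = 2.25
  Numerator = rho * g^2 * Hs^2 * Tp = 1025 * 96.2361 * 2.25 * 11.3 = 2507972.91
  Denominator = 64 * pi = 201.0619
  P = 2507972.91 / 201.0619 = 12473.63 W/m

12473.63


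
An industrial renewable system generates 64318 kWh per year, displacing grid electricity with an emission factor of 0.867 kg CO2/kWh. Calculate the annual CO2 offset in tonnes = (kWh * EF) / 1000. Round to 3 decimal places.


CO2 offset in kg = generation * emission_factor
CO2 offset = 64318 * 0.867 = 55763.71 kg
Convert to tonnes:
  CO2 offset = 55763.71 / 1000 = 55.764 tonnes

55.764


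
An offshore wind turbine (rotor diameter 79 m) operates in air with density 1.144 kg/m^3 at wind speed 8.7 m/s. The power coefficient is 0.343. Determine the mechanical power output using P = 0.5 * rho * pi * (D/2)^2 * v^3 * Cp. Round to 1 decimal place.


Step 1 -- Compute swept area:
  A = pi * (D/2)^2 = pi * (79/2)^2 = 4901.67 m^2
Step 2 -- Apply wind power equation:
  P = 0.5 * rho * A * v^3 * Cp
  v^3 = 8.7^3 = 658.503
  P = 0.5 * 1.144 * 4901.67 * 658.503 * 0.343
  P = 633274.5 W

633274.5


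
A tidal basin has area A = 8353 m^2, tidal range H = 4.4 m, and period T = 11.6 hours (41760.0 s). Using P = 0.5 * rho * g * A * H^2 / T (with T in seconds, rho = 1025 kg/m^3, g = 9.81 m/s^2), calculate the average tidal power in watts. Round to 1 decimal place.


Convert period to seconds: T = 11.6 * 3600 = 41760.0 s
H^2 = 4.4^2 = 19.36
P = 0.5 * rho * g * A * H^2 / T
P = 0.5 * 1025 * 9.81 * 8353 * 19.36 / 41760.0
P = 19469.3 W

19469.3


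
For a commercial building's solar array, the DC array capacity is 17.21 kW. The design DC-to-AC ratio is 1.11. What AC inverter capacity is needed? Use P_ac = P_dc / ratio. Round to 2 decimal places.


The inverter AC capacity is determined by the DC/AC ratio.
Given: P_dc = 17.21 kW, DC/AC ratio = 1.11
P_ac = P_dc / ratio = 17.21 / 1.11
P_ac = 15.50 kW

15.50


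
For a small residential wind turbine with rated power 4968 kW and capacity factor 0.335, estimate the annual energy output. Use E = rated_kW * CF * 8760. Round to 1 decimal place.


Annual energy = rated_kW * capacity_factor * hours_per_year
Given: P_rated = 4968 kW, CF = 0.335, hours = 8760
E = 4968 * 0.335 * 8760
E = 14579092.8 kWh

14579092.8


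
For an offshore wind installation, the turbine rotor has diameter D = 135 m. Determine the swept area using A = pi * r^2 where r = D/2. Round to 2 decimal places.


Compute the rotor radius:
  r = D / 2 = 135 / 2 = 67.5 m
Calculate swept area:
  A = pi * r^2 = pi * 67.5^2
  A = 14313.88 m^2

14313.88


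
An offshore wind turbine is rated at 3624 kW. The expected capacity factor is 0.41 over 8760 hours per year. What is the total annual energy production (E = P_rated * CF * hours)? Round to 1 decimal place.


Annual energy = rated_kW * capacity_factor * hours_per_year
Given: P_rated = 3624 kW, CF = 0.41, hours = 8760
E = 3624 * 0.41 * 8760
E = 13015958.4 kWh

13015958.4


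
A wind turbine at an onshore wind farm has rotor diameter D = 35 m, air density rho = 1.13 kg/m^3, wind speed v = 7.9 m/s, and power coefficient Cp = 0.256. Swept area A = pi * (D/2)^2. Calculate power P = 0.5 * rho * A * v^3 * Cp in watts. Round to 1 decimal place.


Step 1 -- Compute swept area:
  A = pi * (D/2)^2 = pi * (35/2)^2 = 962.11 m^2
Step 2 -- Apply wind power equation:
  P = 0.5 * rho * A * v^3 * Cp
  v^3 = 7.9^3 = 493.039
  P = 0.5 * 1.13 * 962.11 * 493.039 * 0.256
  P = 68611.3 W

68611.3


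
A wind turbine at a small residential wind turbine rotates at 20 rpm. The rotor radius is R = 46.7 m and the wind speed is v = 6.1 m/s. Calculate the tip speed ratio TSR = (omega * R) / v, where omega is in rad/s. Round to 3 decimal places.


Convert rotational speed to rad/s:
  omega = 20 * 2 * pi / 60 = 2.0944 rad/s
Compute tip speed:
  v_tip = omega * R = 2.0944 * 46.7 = 97.808 m/s
Tip speed ratio:
  TSR = v_tip / v_wind = 97.808 / 6.1 = 16.034

16.034


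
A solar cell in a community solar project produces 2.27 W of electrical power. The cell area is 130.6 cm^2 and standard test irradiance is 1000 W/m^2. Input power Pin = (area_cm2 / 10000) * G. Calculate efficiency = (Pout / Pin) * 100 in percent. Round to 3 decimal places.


First compute the input power:
  Pin = area_cm2 / 10000 * G = 130.6 / 10000 * 1000 = 13.06 W
Then compute efficiency:
  Efficiency = (Pout / Pin) * 100 = (2.27 / 13.06) * 100
  Efficiency = 17.381%

17.381


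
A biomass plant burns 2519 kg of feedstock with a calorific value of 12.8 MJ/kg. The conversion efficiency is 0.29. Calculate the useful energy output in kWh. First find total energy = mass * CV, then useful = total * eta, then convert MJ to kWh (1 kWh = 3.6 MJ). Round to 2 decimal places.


Total energy = mass * CV = 2519 * 12.8 = 32243.2 MJ
Useful energy = total * eta = 32243.2 * 0.29 = 9350.53 MJ
Convert to kWh: 9350.53 / 3.6
Useful energy = 2597.37 kWh

2597.37


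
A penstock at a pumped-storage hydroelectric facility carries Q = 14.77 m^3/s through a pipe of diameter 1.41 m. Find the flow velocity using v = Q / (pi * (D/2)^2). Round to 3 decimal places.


Compute pipe cross-sectional area:
  A = pi * (D/2)^2 = pi * (1.41/2)^2 = 1.5615 m^2
Calculate velocity:
  v = Q / A = 14.77 / 1.5615
  v = 9.459 m/s

9.459


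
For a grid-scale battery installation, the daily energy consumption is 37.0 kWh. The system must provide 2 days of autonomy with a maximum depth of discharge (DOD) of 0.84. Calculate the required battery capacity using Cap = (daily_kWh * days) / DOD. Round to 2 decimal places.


Total energy needed = daily * days = 37.0 * 2 = 74.0 kWh
Account for depth of discharge:
  Cap = total_energy / DOD = 74.0 / 0.84
  Cap = 88.10 kWh

88.10


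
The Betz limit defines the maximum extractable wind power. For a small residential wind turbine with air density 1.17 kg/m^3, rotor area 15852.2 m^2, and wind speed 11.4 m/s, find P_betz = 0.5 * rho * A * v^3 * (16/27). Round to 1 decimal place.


The Betz coefficient Cp_max = 16/27 = 0.5926
v^3 = 11.4^3 = 1481.544
P_betz = 0.5 * rho * A * v^3 * Cp_max
P_betz = 0.5 * 1.17 * 15852.2 * 1481.544 * 0.5926
P_betz = 8141720.4 W

8141720.4


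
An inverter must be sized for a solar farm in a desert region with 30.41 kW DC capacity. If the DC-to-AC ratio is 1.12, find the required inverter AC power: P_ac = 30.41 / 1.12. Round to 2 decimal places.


The inverter AC capacity is determined by the DC/AC ratio.
Given: P_dc = 30.41 kW, DC/AC ratio = 1.12
P_ac = P_dc / ratio = 30.41 / 1.12
P_ac = 27.15 kW

27.15


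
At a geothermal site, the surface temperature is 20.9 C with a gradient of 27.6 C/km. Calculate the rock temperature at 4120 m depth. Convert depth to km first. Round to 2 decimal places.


Convert depth to km: 4120 / 1000 = 4.12 km
Temperature increase = gradient * depth_km = 27.6 * 4.12 = 113.71 C
Temperature at depth = T_surface + delta_T = 20.9 + 113.71
T = 134.61 C

134.61


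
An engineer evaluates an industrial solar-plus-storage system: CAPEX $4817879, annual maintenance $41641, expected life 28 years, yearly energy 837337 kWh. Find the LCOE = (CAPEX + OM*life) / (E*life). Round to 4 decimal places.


Total cost = CAPEX + OM * lifetime = 4817879 + 41641 * 28 = 4817879 + 1165948 = 5983827
Total generation = annual * lifetime = 837337 * 28 = 23445436 kWh
LCOE = 5983827 / 23445436
LCOE = 0.2552 $/kWh

0.2552


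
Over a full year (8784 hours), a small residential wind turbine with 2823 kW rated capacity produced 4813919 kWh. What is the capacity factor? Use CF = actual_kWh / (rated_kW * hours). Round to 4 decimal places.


Capacity factor = actual output / maximum possible output
Maximum possible = rated * hours = 2823 * 8784 = 24797232 kWh
CF = 4813919 / 24797232
CF = 0.1941

0.1941


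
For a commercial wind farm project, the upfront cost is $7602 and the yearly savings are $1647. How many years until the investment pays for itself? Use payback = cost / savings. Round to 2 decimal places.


Simple payback period = initial cost / annual savings
Payback = 7602 / 1647
Payback = 4.62 years

4.62


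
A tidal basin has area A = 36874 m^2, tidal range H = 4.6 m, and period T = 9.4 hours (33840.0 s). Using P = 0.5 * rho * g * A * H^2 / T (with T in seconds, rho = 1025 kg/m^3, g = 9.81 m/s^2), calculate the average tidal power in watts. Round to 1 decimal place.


Convert period to seconds: T = 9.4 * 3600 = 33840.0 s
H^2 = 4.6^2 = 21.16
P = 0.5 * rho * g * A * H^2 / T
P = 0.5 * 1025 * 9.81 * 36874 * 21.16 / 33840.0
P = 115922.7 W

115922.7


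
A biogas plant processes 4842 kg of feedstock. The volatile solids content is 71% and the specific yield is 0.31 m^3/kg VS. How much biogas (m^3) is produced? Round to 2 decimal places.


Compute volatile solids:
  VS = mass * VS_fraction = 4842 * 0.71 = 3437.82 kg
Calculate biogas volume:
  Biogas = VS * specific_yield = 3437.82 * 0.31
  Biogas = 1065.72 m^3

1065.72


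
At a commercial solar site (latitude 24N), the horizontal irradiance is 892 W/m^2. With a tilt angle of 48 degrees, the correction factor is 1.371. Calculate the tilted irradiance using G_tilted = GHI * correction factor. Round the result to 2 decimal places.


Identify the given values:
  GHI = 892 W/m^2, tilt correction factor = 1.371
Apply the formula G_tilted = GHI * factor:
  G_tilted = 892 * 1.371
  G_tilted = 1222.93 W/m^2

1222.93


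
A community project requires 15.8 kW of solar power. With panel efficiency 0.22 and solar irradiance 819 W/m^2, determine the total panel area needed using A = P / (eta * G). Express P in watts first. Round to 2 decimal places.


Convert target power to watts: P = 15.8 * 1000 = 15800.0 W
Compute denominator: eta * G = 0.22 * 819 = 180.18
Required area A = P / (eta * G) = 15800.0 / 180.18
A = 87.69 m^2

87.69


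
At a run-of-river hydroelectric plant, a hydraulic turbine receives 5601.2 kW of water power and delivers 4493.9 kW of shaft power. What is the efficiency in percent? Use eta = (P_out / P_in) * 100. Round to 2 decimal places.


Turbine efficiency = (output power / input power) * 100
eta = (4493.9 / 5601.2) * 100
eta = 80.23%

80.23


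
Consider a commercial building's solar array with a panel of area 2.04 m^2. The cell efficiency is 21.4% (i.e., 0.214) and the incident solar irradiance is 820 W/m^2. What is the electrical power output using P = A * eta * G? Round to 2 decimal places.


Use the solar power formula P = A * eta * G.
Given: A = 2.04 m^2, eta = 0.214, G = 820 W/m^2
P = 2.04 * 0.214 * 820
P = 357.98 W

357.98


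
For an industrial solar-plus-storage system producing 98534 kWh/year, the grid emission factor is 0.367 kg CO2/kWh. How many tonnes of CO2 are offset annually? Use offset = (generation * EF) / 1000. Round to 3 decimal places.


CO2 offset in kg = generation * emission_factor
CO2 offset = 98534 * 0.367 = 36161.98 kg
Convert to tonnes:
  CO2 offset = 36161.98 / 1000 = 36.162 tonnes

36.162


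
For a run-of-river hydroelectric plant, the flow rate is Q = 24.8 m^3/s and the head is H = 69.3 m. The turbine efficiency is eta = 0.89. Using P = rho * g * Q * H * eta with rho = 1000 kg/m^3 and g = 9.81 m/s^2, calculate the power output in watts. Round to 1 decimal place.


Apply the hydropower formula P = rho * g * Q * H * eta
rho * g = 1000 * 9.81 = 9810.0
P = 9810.0 * 24.8 * 69.3 * 0.89
P = 15005274.0 W

15005274.0


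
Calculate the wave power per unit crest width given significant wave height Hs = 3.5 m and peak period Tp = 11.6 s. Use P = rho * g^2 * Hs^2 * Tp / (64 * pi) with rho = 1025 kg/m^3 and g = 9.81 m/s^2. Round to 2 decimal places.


Apply wave power formula:
  g^2 = 9.81^2 = 96.2361
  Hs^2 = 3.5^2 = 12.25
  Numerator = rho * g^2 * Hs^2 * Tp = 1025 * 96.2361 * 12.25 * 11.6 = 14017028.56
  Denominator = 64 * pi = 201.0619
  P = 14017028.56 / 201.0619 = 69714.98 W/m

69714.98


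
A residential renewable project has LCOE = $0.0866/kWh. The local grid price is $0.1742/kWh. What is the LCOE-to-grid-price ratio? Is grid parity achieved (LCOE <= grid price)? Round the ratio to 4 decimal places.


Compare LCOE to grid price:
  LCOE = $0.0866/kWh, Grid price = $0.1742/kWh
  Ratio = LCOE / grid_price = 0.0866 / 0.1742 = 0.4971
  Grid parity achieved (ratio <= 1)? yes

0.4971


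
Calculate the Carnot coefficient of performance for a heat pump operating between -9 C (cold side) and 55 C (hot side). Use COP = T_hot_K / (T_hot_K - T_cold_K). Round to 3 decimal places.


Convert to Kelvin:
  T_hot = 55 + 273.15 = 328.15 K
  T_cold = -9 + 273.15 = 264.15 K
Apply Carnot COP formula:
  COP = T_hot_K / (T_hot_K - T_cold_K) = 328.15 / 64.0
  COP = 5.127

5.127


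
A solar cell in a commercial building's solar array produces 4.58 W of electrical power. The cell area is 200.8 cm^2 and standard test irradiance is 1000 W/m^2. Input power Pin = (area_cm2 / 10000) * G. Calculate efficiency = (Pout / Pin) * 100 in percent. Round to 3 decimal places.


First compute the input power:
  Pin = area_cm2 / 10000 * G = 200.8 / 10000 * 1000 = 20.08 W
Then compute efficiency:
  Efficiency = (Pout / Pin) * 100 = (4.58 / 20.08) * 100
  Efficiency = 22.809%

22.809


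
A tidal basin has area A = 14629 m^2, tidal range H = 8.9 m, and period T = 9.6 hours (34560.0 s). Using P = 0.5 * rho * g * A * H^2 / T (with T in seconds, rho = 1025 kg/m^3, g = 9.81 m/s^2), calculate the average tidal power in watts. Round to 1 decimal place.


Convert period to seconds: T = 9.6 * 3600 = 34560.0 s
H^2 = 8.9^2 = 79.21
P = 0.5 * rho * g * A * H^2 / T
P = 0.5 * 1025 * 9.81 * 14629 * 79.21 / 34560.0
P = 168571.4 W

168571.4


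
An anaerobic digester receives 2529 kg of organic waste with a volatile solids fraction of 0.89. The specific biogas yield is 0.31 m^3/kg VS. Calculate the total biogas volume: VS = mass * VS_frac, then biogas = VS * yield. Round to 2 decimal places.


Compute volatile solids:
  VS = mass * VS_fraction = 2529 * 0.89 = 2250.81 kg
Calculate biogas volume:
  Biogas = VS * specific_yield = 2250.81 * 0.31
  Biogas = 697.75 m^3

697.75


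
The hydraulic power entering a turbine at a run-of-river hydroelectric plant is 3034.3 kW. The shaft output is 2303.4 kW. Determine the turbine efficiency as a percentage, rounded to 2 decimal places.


Turbine efficiency = (output power / input power) * 100
eta = (2303.4 / 3034.3) * 100
eta = 75.91%

75.91


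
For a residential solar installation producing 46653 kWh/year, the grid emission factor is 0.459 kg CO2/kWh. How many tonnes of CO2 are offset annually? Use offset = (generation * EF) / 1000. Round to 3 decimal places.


CO2 offset in kg = generation * emission_factor
CO2 offset = 46653 * 0.459 = 21413.73 kg
Convert to tonnes:
  CO2 offset = 21413.73 / 1000 = 21.414 tonnes

21.414


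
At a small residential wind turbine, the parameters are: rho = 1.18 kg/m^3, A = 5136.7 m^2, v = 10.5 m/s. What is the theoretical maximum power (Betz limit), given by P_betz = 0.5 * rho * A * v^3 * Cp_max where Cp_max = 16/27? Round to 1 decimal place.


The Betz coefficient Cp_max = 16/27 = 0.5926
v^3 = 10.5^3 = 1157.625
P_betz = 0.5 * rho * A * v^3 * Cp_max
P_betz = 0.5 * 1.18 * 5136.7 * 1157.625 * 0.5926
P_betz = 2079028.0 W

2079028.0


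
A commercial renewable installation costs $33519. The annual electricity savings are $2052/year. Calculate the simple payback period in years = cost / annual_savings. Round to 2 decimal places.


Simple payback period = initial cost / annual savings
Payback = 33519 / 2052
Payback = 16.33 years

16.33


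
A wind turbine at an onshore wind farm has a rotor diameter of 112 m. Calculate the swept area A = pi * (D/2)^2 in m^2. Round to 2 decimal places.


Compute the rotor radius:
  r = D / 2 = 112 / 2 = 56.0 m
Calculate swept area:
  A = pi * r^2 = pi * 56.0^2
  A = 9852.03 m^2

9852.03


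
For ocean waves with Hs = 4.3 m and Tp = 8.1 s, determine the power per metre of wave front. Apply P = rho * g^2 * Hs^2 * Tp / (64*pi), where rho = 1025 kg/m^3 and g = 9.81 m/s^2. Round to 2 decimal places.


Apply wave power formula:
  g^2 = 9.81^2 = 96.2361
  Hs^2 = 4.3^2 = 18.49
  Numerator = rho * g^2 * Hs^2 * Tp = 1025 * 96.2361 * 18.49 * 8.1 = 14773514.07
  Denominator = 64 * pi = 201.0619
  P = 14773514.07 / 201.0619 = 73477.43 W/m

73477.43


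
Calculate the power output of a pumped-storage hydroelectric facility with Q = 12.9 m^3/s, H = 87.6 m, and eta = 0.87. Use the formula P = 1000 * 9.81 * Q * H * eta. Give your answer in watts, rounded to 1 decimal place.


Apply the hydropower formula P = rho * g * Q * H * eta
rho * g = 1000 * 9.81 = 9810.0
P = 9810.0 * 12.9 * 87.6 * 0.87
P = 9644552.4 W

9644552.4


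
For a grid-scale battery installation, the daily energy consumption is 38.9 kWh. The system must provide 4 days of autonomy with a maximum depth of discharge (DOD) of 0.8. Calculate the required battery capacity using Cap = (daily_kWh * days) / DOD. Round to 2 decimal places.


Total energy needed = daily * days = 38.9 * 4 = 155.6 kWh
Account for depth of discharge:
  Cap = total_energy / DOD = 155.6 / 0.8
  Cap = 194.50 kWh

194.50


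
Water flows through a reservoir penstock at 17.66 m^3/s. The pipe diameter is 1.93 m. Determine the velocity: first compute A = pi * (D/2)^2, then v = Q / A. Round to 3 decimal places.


Compute pipe cross-sectional area:
  A = pi * (D/2)^2 = pi * (1.93/2)^2 = 2.9255 m^2
Calculate velocity:
  v = Q / A = 17.66 / 2.9255
  v = 6.037 m/s

6.037


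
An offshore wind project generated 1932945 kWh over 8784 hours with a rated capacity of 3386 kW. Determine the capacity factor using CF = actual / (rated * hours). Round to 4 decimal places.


Capacity factor = actual output / maximum possible output
Maximum possible = rated * hours = 3386 * 8784 = 29742624 kWh
CF = 1932945 / 29742624
CF = 0.0650

0.0650


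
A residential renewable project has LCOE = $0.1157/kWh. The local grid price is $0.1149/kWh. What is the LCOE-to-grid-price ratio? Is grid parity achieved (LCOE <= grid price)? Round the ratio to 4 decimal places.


Compare LCOE to grid price:
  LCOE = $0.1157/kWh, Grid price = $0.1149/kWh
  Ratio = LCOE / grid_price = 0.1157 / 0.1149 = 1.0070
  Grid parity achieved (ratio <= 1)? no

1.0070


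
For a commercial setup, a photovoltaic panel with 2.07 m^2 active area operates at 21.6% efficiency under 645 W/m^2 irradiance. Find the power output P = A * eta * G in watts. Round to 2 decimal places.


Use the solar power formula P = A * eta * G.
Given: A = 2.07 m^2, eta = 0.216, G = 645 W/m^2
P = 2.07 * 0.216 * 645
P = 288.39 W

288.39


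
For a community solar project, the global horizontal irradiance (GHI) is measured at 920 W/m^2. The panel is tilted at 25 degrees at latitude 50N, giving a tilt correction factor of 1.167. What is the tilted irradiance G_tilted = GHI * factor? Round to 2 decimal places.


Identify the given values:
  GHI = 920 W/m^2, tilt correction factor = 1.167
Apply the formula G_tilted = GHI * factor:
  G_tilted = 920 * 1.167
  G_tilted = 1073.64 W/m^2

1073.64


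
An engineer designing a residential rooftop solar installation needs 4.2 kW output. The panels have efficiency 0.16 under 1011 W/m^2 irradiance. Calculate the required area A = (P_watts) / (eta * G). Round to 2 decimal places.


Convert target power to watts: P = 4.2 * 1000 = 4200.0 W
Compute denominator: eta * G = 0.16 * 1011 = 161.76
Required area A = P / (eta * G) = 4200.0 / 161.76
A = 25.96 m^2

25.96
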